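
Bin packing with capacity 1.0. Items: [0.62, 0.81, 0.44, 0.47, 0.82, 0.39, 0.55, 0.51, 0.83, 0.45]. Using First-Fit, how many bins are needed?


Place items sequentially using First-Fit:
  Item 0.62 -> new Bin 1
  Item 0.81 -> new Bin 2
  Item 0.44 -> new Bin 3
  Item 0.47 -> Bin 3 (now 0.91)
  Item 0.82 -> new Bin 4
  Item 0.39 -> new Bin 5
  Item 0.55 -> Bin 5 (now 0.94)
  Item 0.51 -> new Bin 6
  Item 0.83 -> new Bin 7
  Item 0.45 -> Bin 6 (now 0.96)
Total bins used = 7

7


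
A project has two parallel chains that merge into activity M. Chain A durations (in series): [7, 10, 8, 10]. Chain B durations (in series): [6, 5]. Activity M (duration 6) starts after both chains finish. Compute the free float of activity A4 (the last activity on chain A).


ES(A4) = sum of predecessors on chain A = 25
EF(A4) = ES + duration = 25 + 10 = 35
Successor of A4 is M. ES(M) = max(sum(A), sum(B)) = max(35, 11) = 35
Free float = ES(successor) - EF(current) = 35 - 35 = 0

0


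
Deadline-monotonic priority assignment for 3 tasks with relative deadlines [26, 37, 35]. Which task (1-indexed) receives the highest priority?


Sort tasks by relative deadline (ascending):
  Task 1: deadline = 26
  Task 3: deadline = 35
  Task 2: deadline = 37
Priority order (highest first): [1, 3, 2]
Highest priority task = 1

1


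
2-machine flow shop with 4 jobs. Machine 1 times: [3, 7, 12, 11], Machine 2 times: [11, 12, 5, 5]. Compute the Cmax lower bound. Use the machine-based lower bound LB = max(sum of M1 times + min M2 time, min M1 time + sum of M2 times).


LB1 = sum(M1 times) + min(M2 times) = 33 + 5 = 38
LB2 = min(M1 times) + sum(M2 times) = 3 + 33 = 36
Lower bound = max(LB1, LB2) = max(38, 36) = 38

38


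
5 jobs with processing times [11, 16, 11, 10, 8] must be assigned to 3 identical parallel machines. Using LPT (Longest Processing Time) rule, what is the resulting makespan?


Sort jobs in decreasing order (LPT): [16, 11, 11, 10, 8]
Assign each job to the least loaded machine:
  Machine 1: jobs [16], load = 16
  Machine 2: jobs [11, 10], load = 21
  Machine 3: jobs [11, 8], load = 19
Makespan = max load = 21

21


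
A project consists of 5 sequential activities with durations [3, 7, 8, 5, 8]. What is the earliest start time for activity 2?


Activity 2 starts after activities 1 through 1 complete.
Predecessor durations: [3]
ES = 3 = 3

3


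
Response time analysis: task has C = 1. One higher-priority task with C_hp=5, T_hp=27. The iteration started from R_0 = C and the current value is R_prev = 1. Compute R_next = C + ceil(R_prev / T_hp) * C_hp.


R_next = C + ceil(R_prev / T_hp) * C_hp
ceil(1 / 27) = ceil(0.037) = 1
Interference = 1 * 5 = 5
R_next = 1 + 5 = 6

6


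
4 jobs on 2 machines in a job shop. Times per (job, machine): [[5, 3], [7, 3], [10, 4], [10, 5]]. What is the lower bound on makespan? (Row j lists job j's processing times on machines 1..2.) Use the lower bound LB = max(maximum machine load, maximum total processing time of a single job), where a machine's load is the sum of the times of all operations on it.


Machine loads:
  Machine 1: 5 + 7 + 10 + 10 = 32
  Machine 2: 3 + 3 + 4 + 5 = 15
Max machine load = 32
Job totals:
  Job 1: 8
  Job 2: 10
  Job 3: 14
  Job 4: 15
Max job total = 15
Lower bound = max(32, 15) = 32

32


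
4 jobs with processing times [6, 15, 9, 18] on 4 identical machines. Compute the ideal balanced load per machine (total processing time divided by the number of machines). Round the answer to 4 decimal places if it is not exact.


Total processing time = 6 + 15 + 9 + 18 = 48
Number of machines = 4
Ideal balanced load = 48 / 4 = 12.0

12.0


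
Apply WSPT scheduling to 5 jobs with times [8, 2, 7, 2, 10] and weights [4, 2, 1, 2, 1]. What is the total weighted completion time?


Compute p/w ratios and sort ascending (WSPT): [(2, 2), (2, 2), (8, 4), (7, 1), (10, 1)]
Compute weighted completion times:
  Job (p=2,w=2): C=2, w*C=2*2=4
  Job (p=2,w=2): C=4, w*C=2*4=8
  Job (p=8,w=4): C=12, w*C=4*12=48
  Job (p=7,w=1): C=19, w*C=1*19=19
  Job (p=10,w=1): C=29, w*C=1*29=29
Total weighted completion time = 108

108


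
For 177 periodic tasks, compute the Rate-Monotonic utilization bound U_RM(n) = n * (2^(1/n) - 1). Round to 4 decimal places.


Compute 2^(1/177) = 1.0039237636
Subtract 1: 1.0039237636 - 1 = 0.0039237636
Multiply by n: 177 * 0.0039237636 = 0.6945061572
Round to 4 dp: 0.6945

0.6945


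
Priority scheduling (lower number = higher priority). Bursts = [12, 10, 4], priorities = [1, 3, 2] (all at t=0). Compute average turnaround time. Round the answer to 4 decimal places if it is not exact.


Sort by priority (ascending = highest first):
Order: [(1, 12), (2, 4), (3, 10)]
Completion times:
  Priority 1, burst=12, C=12
  Priority 2, burst=4, C=16
  Priority 3, burst=10, C=26
Average turnaround = 54/3 = 18.0

18.0


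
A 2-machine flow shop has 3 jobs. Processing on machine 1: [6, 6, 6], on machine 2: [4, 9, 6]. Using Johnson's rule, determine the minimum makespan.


Apply Johnson's rule:
  Group 1 (a <= b): [(2, 6, 9), (3, 6, 6)]
  Group 2 (a > b): [(1, 6, 4)]
Optimal job order: [2, 3, 1]
Schedule:
  Job 2: M1 done at 6, M2 done at 15
  Job 3: M1 done at 12, M2 done at 21
  Job 1: M1 done at 18, M2 done at 25
Makespan = 25

25


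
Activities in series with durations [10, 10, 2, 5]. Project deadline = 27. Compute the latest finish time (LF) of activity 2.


LF(activity 2) = deadline - sum of successor durations
Successors: activities 3 through 4 with durations [2, 5]
Sum of successor durations = 7
LF = 27 - 7 = 20

20


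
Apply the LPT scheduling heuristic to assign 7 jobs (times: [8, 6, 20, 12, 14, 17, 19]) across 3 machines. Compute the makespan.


Sort jobs in decreasing order (LPT): [20, 19, 17, 14, 12, 8, 6]
Assign each job to the least loaded machine:
  Machine 1: jobs [20, 8, 6], load = 34
  Machine 2: jobs [19, 12], load = 31
  Machine 3: jobs [17, 14], load = 31
Makespan = max load = 34

34


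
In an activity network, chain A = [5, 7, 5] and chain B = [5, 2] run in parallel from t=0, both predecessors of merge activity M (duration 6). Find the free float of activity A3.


ES(A3) = sum of predecessors on chain A = 12
EF(A3) = ES + duration = 12 + 5 = 17
Successor of A3 is M. ES(M) = max(sum(A), sum(B)) = max(17, 7) = 17
Free float = ES(successor) - EF(current) = 17 - 17 = 0

0


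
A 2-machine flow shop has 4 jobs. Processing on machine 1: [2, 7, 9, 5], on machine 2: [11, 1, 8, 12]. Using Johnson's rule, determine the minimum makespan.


Apply Johnson's rule:
  Group 1 (a <= b): [(1, 2, 11), (4, 5, 12)]
  Group 2 (a > b): [(3, 9, 8), (2, 7, 1)]
Optimal job order: [1, 4, 3, 2]
Schedule:
  Job 1: M1 done at 2, M2 done at 13
  Job 4: M1 done at 7, M2 done at 25
  Job 3: M1 done at 16, M2 done at 33
  Job 2: M1 done at 23, M2 done at 34
Makespan = 34

34


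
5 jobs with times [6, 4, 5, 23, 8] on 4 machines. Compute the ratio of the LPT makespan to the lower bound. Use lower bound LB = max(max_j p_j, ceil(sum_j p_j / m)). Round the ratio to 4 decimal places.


LPT order: [23, 8, 6, 5, 4]
Machine loads after assignment: [23, 8, 6, 9]
LPT makespan = 23
Lower bound = max(max_job, ceil(total/4)) = max(23, 12) = 23
Ratio = 23 / 23 = 1.0

1.0


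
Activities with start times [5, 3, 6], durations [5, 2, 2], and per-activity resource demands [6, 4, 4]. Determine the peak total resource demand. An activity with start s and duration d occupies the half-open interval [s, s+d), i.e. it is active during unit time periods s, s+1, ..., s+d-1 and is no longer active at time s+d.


Each activity i is active on [start_i, start_i + duration_i).
Compute total resource usage per time slot:
  t=0: active resources = [], total = 0
  t=1: active resources = [], total = 0
  t=2: active resources = [], total = 0
  t=3: active resources = [4], total = 4
  t=4: active resources = [4], total = 4
  t=5: active resources = [6], total = 6
  t=6: active resources = [6, 4], total = 10
  t=7: active resources = [6, 4], total = 10
  t=8: active resources = [6], total = 6
  t=9: active resources = [6], total = 6
Peak resource demand = 10

10


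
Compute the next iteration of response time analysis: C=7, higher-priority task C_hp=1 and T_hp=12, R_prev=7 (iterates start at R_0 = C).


R_next = C + ceil(R_prev / T_hp) * C_hp
ceil(7 / 12) = ceil(0.5833) = 1
Interference = 1 * 1 = 1
R_next = 7 + 1 = 8

8


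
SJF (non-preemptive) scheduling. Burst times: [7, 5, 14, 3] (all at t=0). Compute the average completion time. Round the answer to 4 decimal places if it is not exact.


SJF order (ascending): [3, 5, 7, 14]
Completion times:
  Job 1: burst=3, C=3
  Job 2: burst=5, C=8
  Job 3: burst=7, C=15
  Job 4: burst=14, C=29
Average completion = 55/4 = 13.75

13.75


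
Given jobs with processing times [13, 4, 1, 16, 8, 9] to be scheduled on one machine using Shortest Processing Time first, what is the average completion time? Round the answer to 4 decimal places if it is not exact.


Sort jobs by processing time (SPT order): [1, 4, 8, 9, 13, 16]
Compute completion times sequentially:
  Job 1: processing = 1, completes at 1
  Job 2: processing = 4, completes at 5
  Job 3: processing = 8, completes at 13
  Job 4: processing = 9, completes at 22
  Job 5: processing = 13, completes at 35
  Job 6: processing = 16, completes at 51
Sum of completion times = 127
Average completion time = 127/6 = 21.1667

21.1667


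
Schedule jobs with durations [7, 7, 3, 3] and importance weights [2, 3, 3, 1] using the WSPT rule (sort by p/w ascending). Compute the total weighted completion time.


Compute p/w ratios and sort ascending (WSPT): [(3, 3), (7, 3), (3, 1), (7, 2)]
Compute weighted completion times:
  Job (p=3,w=3): C=3, w*C=3*3=9
  Job (p=7,w=3): C=10, w*C=3*10=30
  Job (p=3,w=1): C=13, w*C=1*13=13
  Job (p=7,w=2): C=20, w*C=2*20=40
Total weighted completion time = 92

92


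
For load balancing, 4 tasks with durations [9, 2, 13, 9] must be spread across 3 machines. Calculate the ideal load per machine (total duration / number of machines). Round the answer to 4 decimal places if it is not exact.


Total processing time = 9 + 2 + 13 + 9 = 33
Number of machines = 3
Ideal balanced load = 33 / 3 = 11.0

11.0


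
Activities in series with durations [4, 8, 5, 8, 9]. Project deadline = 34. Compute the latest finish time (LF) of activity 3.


LF(activity 3) = deadline - sum of successor durations
Successors: activities 4 through 5 with durations [8, 9]
Sum of successor durations = 17
LF = 34 - 17 = 17

17


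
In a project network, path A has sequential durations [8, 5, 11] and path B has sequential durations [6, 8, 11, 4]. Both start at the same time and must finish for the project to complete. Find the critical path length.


Path A total = 8 + 5 + 11 = 24
Path B total = 6 + 8 + 11 + 4 = 29
Critical path = longest path = max(24, 29) = 29

29


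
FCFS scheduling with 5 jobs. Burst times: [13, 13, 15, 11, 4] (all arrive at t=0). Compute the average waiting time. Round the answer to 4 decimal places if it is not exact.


FCFS order (as given): [13, 13, 15, 11, 4]
Waiting times:
  Job 1: wait = 0
  Job 2: wait = 13
  Job 3: wait = 26
  Job 4: wait = 41
  Job 5: wait = 52
Sum of waiting times = 132
Average waiting time = 132/5 = 26.4

26.4


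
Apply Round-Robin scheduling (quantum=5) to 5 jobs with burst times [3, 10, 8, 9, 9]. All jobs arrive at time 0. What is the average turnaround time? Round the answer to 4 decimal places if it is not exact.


Time quantum = 5
Execution trace:
  J1 runs 3 units, time = 3
  J2 runs 5 units, time = 8
  J3 runs 5 units, time = 13
  J4 runs 5 units, time = 18
  J5 runs 5 units, time = 23
  J2 runs 5 units, time = 28
  J3 runs 3 units, time = 31
  J4 runs 4 units, time = 35
  J5 runs 4 units, time = 39
Finish times: [3, 28, 31, 35, 39]
Average turnaround = 136/5 = 27.2

27.2


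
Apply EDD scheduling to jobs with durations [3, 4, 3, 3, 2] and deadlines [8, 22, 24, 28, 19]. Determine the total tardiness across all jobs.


Sort by due date (EDD order): [(3, 8), (2, 19), (4, 22), (3, 24), (3, 28)]
Compute completion times and tardiness:
  Job 1: p=3, d=8, C=3, tardiness=max(0,3-8)=0
  Job 2: p=2, d=19, C=5, tardiness=max(0,5-19)=0
  Job 3: p=4, d=22, C=9, tardiness=max(0,9-22)=0
  Job 4: p=3, d=24, C=12, tardiness=max(0,12-24)=0
  Job 5: p=3, d=28, C=15, tardiness=max(0,15-28)=0
Total tardiness = 0

0


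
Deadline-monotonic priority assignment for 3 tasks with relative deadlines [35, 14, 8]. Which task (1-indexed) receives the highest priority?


Sort tasks by relative deadline (ascending):
  Task 3: deadline = 8
  Task 2: deadline = 14
  Task 1: deadline = 35
Priority order (highest first): [3, 2, 1]
Highest priority task = 3

3


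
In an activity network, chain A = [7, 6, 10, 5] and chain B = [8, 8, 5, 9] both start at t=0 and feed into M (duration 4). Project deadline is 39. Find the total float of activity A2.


Forward pass: ES(A2) = sum of predecessors on chain A = 7
EF = ES + duration = 7 + 6 = 13
Backward pass: LF(M) = deadline = 39; LS(M) = 39 - 4 = 35
LF(A2) = LS(M) - sum(successors on chain A) = 35 - 15 = 20
LS = LF - duration = 20 - 6 = 14
Total float = LS - ES = 14 - 7 = 7

7


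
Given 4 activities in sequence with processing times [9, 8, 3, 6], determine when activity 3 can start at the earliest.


Activity 3 starts after activities 1 through 2 complete.
Predecessor durations: [9, 8]
ES = 9 + 8 = 17

17


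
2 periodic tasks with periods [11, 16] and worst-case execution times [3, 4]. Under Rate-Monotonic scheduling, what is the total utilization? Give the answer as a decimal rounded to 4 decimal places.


Compute individual utilizations (exact fractions):
  Task 1: C/T = 3/11 (approx. 0.2727)
  Task 2: C/T = 4/16 = 1/4 (approx. 0.25)
Total utilization U = 3/11 + 1/4 = 23/44
Rounded to 4 decimal places: U = 0.5227
RM (Liu & Layland) bound for 2 tasks = 0.828427; compare with U = 23/44 (approx. 0.522727)
U <= bound, so schedulable by RM sufficient condition.

0.5227


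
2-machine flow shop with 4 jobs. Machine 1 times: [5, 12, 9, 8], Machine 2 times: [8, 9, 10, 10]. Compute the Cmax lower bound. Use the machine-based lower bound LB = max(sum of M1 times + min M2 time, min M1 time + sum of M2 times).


LB1 = sum(M1 times) + min(M2 times) = 34 + 8 = 42
LB2 = min(M1 times) + sum(M2 times) = 5 + 37 = 42
Lower bound = max(LB1, LB2) = max(42, 42) = 42

42


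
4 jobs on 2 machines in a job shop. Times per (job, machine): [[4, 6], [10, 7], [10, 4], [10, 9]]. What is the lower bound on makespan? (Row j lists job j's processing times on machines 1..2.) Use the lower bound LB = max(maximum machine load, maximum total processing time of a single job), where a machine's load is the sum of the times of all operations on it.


Machine loads:
  Machine 1: 4 + 10 + 10 + 10 = 34
  Machine 2: 6 + 7 + 4 + 9 = 26
Max machine load = 34
Job totals:
  Job 1: 10
  Job 2: 17
  Job 3: 14
  Job 4: 19
Max job total = 19
Lower bound = max(34, 19) = 34

34


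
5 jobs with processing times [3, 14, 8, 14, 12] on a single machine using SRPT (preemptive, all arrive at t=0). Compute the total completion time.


Since all jobs arrive at t=0, SRPT equals SPT ordering.
SPT order: [3, 8, 12, 14, 14]
Completion times:
  Job 1: p=3, C=3
  Job 2: p=8, C=11
  Job 3: p=12, C=23
  Job 4: p=14, C=37
  Job 5: p=14, C=51
Total completion time = 3 + 11 + 23 + 37 + 51 = 125

125


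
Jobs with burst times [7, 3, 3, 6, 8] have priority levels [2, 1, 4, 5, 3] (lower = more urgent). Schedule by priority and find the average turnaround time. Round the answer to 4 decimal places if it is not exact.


Sort by priority (ascending = highest first):
Order: [(1, 3), (2, 7), (3, 8), (4, 3), (5, 6)]
Completion times:
  Priority 1, burst=3, C=3
  Priority 2, burst=7, C=10
  Priority 3, burst=8, C=18
  Priority 4, burst=3, C=21
  Priority 5, burst=6, C=27
Average turnaround = 79/5 = 15.8

15.8


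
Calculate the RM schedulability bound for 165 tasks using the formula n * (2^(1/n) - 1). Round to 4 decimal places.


Compute 2^(1/165) = 1.0042097281
Subtract 1: 1.0042097281 - 1 = 0.0042097281
Multiply by n: 165 * 0.0042097281 = 0.6946051365
Round to 4 dp: 0.6946

0.6946


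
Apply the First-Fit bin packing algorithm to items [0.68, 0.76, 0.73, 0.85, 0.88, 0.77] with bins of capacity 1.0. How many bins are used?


Place items sequentially using First-Fit:
  Item 0.68 -> new Bin 1
  Item 0.76 -> new Bin 2
  Item 0.73 -> new Bin 3
  Item 0.85 -> new Bin 4
  Item 0.88 -> new Bin 5
  Item 0.77 -> new Bin 6
Total bins used = 6

6


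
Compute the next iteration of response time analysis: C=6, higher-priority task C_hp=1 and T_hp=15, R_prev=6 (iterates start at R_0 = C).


R_next = C + ceil(R_prev / T_hp) * C_hp
ceil(6 / 15) = ceil(0.4) = 1
Interference = 1 * 1 = 1
R_next = 6 + 1 = 7

7


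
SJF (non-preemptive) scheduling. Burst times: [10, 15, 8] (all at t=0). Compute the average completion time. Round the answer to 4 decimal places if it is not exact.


SJF order (ascending): [8, 10, 15]
Completion times:
  Job 1: burst=8, C=8
  Job 2: burst=10, C=18
  Job 3: burst=15, C=33
Average completion = 59/3 = 19.6667

19.6667


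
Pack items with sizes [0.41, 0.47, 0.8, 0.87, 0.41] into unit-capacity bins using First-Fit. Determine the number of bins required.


Place items sequentially using First-Fit:
  Item 0.41 -> new Bin 1
  Item 0.47 -> Bin 1 (now 0.88)
  Item 0.8 -> new Bin 2
  Item 0.87 -> new Bin 3
  Item 0.41 -> new Bin 4
Total bins used = 4

4


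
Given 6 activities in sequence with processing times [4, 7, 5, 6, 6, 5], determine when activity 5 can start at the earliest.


Activity 5 starts after activities 1 through 4 complete.
Predecessor durations: [4, 7, 5, 6]
ES = 4 + 7 + 5 + 6 = 22

22


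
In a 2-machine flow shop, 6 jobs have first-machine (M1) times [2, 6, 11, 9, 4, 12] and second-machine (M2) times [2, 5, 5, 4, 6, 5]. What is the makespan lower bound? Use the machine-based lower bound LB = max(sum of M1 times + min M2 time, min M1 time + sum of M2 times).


LB1 = sum(M1 times) + min(M2 times) = 44 + 2 = 46
LB2 = min(M1 times) + sum(M2 times) = 2 + 27 = 29
Lower bound = max(LB1, LB2) = max(46, 29) = 46

46


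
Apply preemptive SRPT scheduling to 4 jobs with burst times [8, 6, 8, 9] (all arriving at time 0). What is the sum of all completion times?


Since all jobs arrive at t=0, SRPT equals SPT ordering.
SPT order: [6, 8, 8, 9]
Completion times:
  Job 1: p=6, C=6
  Job 2: p=8, C=14
  Job 3: p=8, C=22
  Job 4: p=9, C=31
Total completion time = 6 + 14 + 22 + 31 = 73

73


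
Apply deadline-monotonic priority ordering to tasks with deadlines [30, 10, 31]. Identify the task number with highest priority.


Sort tasks by relative deadline (ascending):
  Task 2: deadline = 10
  Task 1: deadline = 30
  Task 3: deadline = 31
Priority order (highest first): [2, 1, 3]
Highest priority task = 2

2


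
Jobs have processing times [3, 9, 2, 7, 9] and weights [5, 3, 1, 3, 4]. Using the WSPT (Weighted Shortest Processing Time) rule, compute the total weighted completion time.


Compute p/w ratios and sort ascending (WSPT): [(3, 5), (2, 1), (9, 4), (7, 3), (9, 3)]
Compute weighted completion times:
  Job (p=3,w=5): C=3, w*C=5*3=15
  Job (p=2,w=1): C=5, w*C=1*5=5
  Job (p=9,w=4): C=14, w*C=4*14=56
  Job (p=7,w=3): C=21, w*C=3*21=63
  Job (p=9,w=3): C=30, w*C=3*30=90
Total weighted completion time = 229

229


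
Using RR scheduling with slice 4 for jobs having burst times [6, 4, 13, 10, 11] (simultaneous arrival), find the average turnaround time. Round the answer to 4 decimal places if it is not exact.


Time quantum = 4
Execution trace:
  J1 runs 4 units, time = 4
  J2 runs 4 units, time = 8
  J3 runs 4 units, time = 12
  J4 runs 4 units, time = 16
  J5 runs 4 units, time = 20
  J1 runs 2 units, time = 22
  J3 runs 4 units, time = 26
  J4 runs 4 units, time = 30
  J5 runs 4 units, time = 34
  J3 runs 4 units, time = 38
  J4 runs 2 units, time = 40
  J5 runs 3 units, time = 43
  J3 runs 1 units, time = 44
Finish times: [22, 8, 44, 40, 43]
Average turnaround = 157/5 = 31.4

31.4


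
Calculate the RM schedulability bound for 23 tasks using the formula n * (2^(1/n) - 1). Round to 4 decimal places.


Compute 2^(1/23) = 1.0305955448
Subtract 1: 1.0305955448 - 1 = 0.0305955448
Multiply by n: 23 * 0.0305955448 = 0.7036975304
Round to 4 dp: 0.7037

0.7037


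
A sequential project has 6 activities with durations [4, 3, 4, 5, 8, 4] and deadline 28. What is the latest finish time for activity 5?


LF(activity 5) = deadline - sum of successor durations
Successors: activities 6 through 6 with durations [4]
Sum of successor durations = 4
LF = 28 - 4 = 24

24


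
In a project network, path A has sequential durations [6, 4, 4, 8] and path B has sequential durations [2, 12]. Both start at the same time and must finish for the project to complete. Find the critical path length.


Path A total = 6 + 4 + 4 + 8 = 22
Path B total = 2 + 12 = 14
Critical path = longest path = max(22, 14) = 22

22


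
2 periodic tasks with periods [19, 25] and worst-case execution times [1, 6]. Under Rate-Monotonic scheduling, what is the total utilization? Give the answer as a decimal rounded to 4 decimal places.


Compute individual utilizations (exact fractions):
  Task 1: C/T = 1/19 (approx. 0.0526)
  Task 2: C/T = 6/25 (approx. 0.24)
Total utilization U = 1/19 + 6/25 = 139/475
Rounded to 4 decimal places: U = 0.2926
RM (Liu & Layland) bound for 2 tasks = 0.828427; compare with U = 139/475 (approx. 0.292632)
U <= bound, so schedulable by RM sufficient condition.

0.2926


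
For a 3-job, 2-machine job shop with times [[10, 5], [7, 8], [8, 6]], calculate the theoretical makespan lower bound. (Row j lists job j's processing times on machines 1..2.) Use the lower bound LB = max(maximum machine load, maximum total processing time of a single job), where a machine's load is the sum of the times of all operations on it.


Machine loads:
  Machine 1: 10 + 7 + 8 = 25
  Machine 2: 5 + 8 + 6 = 19
Max machine load = 25
Job totals:
  Job 1: 15
  Job 2: 15
  Job 3: 14
Max job total = 15
Lower bound = max(25, 15) = 25

25


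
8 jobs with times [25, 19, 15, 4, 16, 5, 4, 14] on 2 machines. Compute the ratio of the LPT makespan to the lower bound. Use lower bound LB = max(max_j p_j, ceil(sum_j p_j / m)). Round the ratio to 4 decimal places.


LPT order: [25, 19, 16, 15, 14, 5, 4, 4]
Machine loads after assignment: [53, 49]
LPT makespan = 53
Lower bound = max(max_job, ceil(total/2)) = max(25, 51) = 51
Ratio = 53 / 51 = 1.0392

1.0392


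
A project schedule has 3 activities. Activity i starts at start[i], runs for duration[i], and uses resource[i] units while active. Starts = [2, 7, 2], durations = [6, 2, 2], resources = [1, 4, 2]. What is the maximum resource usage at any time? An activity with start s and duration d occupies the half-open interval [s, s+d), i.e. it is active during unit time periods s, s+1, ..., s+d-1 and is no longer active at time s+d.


Each activity i is active on [start_i, start_i + duration_i).
Compute total resource usage per time slot:
  t=0: active resources = [], total = 0
  t=1: active resources = [], total = 0
  t=2: active resources = [1, 2], total = 3
  t=3: active resources = [1, 2], total = 3
  t=4: active resources = [1], total = 1
  t=5: active resources = [1], total = 1
  t=6: active resources = [1], total = 1
  t=7: active resources = [1, 4], total = 5
  t=8: active resources = [4], total = 4
Peak resource demand = 5

5


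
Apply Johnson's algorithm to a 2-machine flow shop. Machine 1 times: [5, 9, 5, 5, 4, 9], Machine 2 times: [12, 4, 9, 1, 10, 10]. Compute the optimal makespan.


Apply Johnson's rule:
  Group 1 (a <= b): [(5, 4, 10), (1, 5, 12), (3, 5, 9), (6, 9, 10)]
  Group 2 (a > b): [(2, 9, 4), (4, 5, 1)]
Optimal job order: [5, 1, 3, 6, 2, 4]
Schedule:
  Job 5: M1 done at 4, M2 done at 14
  Job 1: M1 done at 9, M2 done at 26
  Job 3: M1 done at 14, M2 done at 35
  Job 6: M1 done at 23, M2 done at 45
  Job 2: M1 done at 32, M2 done at 49
  Job 4: M1 done at 37, M2 done at 50
Makespan = 50

50


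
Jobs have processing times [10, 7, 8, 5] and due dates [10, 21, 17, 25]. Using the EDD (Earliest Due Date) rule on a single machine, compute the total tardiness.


Sort by due date (EDD order): [(10, 10), (8, 17), (7, 21), (5, 25)]
Compute completion times and tardiness:
  Job 1: p=10, d=10, C=10, tardiness=max(0,10-10)=0
  Job 2: p=8, d=17, C=18, tardiness=max(0,18-17)=1
  Job 3: p=7, d=21, C=25, tardiness=max(0,25-21)=4
  Job 4: p=5, d=25, C=30, tardiness=max(0,30-25)=5
Total tardiness = 10

10


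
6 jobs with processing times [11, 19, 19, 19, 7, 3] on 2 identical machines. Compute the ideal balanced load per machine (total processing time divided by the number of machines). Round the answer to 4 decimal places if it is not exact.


Total processing time = 11 + 19 + 19 + 19 + 7 + 3 = 78
Number of machines = 2
Ideal balanced load = 78 / 2 = 39.0

39.0


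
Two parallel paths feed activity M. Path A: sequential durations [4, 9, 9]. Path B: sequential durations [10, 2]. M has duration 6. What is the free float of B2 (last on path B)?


ES(B2) = sum of predecessors on chain B = 10
EF(B2) = ES + duration = 10 + 2 = 12
Successor of B2 is M. ES(M) = max(sum(A), sum(B)) = max(22, 12) = 22
Free float = ES(successor) - EF(current) = 22 - 12 = 10

10


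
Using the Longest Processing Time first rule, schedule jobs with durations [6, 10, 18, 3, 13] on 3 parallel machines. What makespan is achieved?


Sort jobs in decreasing order (LPT): [18, 13, 10, 6, 3]
Assign each job to the least loaded machine:
  Machine 1: jobs [18], load = 18
  Machine 2: jobs [13, 3], load = 16
  Machine 3: jobs [10, 6], load = 16
Makespan = max load = 18

18


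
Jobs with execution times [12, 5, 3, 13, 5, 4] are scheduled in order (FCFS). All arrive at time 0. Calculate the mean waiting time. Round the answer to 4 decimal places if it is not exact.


FCFS order (as given): [12, 5, 3, 13, 5, 4]
Waiting times:
  Job 1: wait = 0
  Job 2: wait = 12
  Job 3: wait = 17
  Job 4: wait = 20
  Job 5: wait = 33
  Job 6: wait = 38
Sum of waiting times = 120
Average waiting time = 120/6 = 20.0

20.0


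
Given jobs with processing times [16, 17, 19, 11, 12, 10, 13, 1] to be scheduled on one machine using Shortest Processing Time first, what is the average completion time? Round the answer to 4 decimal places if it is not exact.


Sort jobs by processing time (SPT order): [1, 10, 11, 12, 13, 16, 17, 19]
Compute completion times sequentially:
  Job 1: processing = 1, completes at 1
  Job 2: processing = 10, completes at 11
  Job 3: processing = 11, completes at 22
  Job 4: processing = 12, completes at 34
  Job 5: processing = 13, completes at 47
  Job 6: processing = 16, completes at 63
  Job 7: processing = 17, completes at 80
  Job 8: processing = 19, completes at 99
Sum of completion times = 357
Average completion time = 357/8 = 44.625

44.625


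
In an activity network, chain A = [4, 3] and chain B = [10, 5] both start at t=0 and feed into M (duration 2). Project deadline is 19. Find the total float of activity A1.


Forward pass: ES(A1) = sum of predecessors on chain A = 0
EF = ES + duration = 0 + 4 = 4
Backward pass: LF(M) = deadline = 19; LS(M) = 19 - 2 = 17
LF(A1) = LS(M) - sum(successors on chain A) = 17 - 3 = 14
LS = LF - duration = 14 - 4 = 10
Total float = LS - ES = 10 - 0 = 10

10


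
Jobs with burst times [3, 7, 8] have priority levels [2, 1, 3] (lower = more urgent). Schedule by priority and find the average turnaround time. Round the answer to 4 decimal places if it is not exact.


Sort by priority (ascending = highest first):
Order: [(1, 7), (2, 3), (3, 8)]
Completion times:
  Priority 1, burst=7, C=7
  Priority 2, burst=3, C=10
  Priority 3, burst=8, C=18
Average turnaround = 35/3 = 11.6667

11.6667


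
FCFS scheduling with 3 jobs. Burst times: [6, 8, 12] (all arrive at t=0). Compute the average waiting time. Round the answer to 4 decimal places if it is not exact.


FCFS order (as given): [6, 8, 12]
Waiting times:
  Job 1: wait = 0
  Job 2: wait = 6
  Job 3: wait = 14
Sum of waiting times = 20
Average waiting time = 20/3 = 6.6667

6.6667


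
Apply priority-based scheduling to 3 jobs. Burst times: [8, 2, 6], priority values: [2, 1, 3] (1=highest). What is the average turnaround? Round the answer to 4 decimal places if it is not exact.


Sort by priority (ascending = highest first):
Order: [(1, 2), (2, 8), (3, 6)]
Completion times:
  Priority 1, burst=2, C=2
  Priority 2, burst=8, C=10
  Priority 3, burst=6, C=16
Average turnaround = 28/3 = 9.3333

9.3333


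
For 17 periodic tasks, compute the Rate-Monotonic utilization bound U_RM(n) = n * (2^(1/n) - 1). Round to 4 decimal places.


Compute 2^(1/17) = 1.0416160107
Subtract 1: 1.0416160107 - 1 = 0.0416160107
Multiply by n: 17 * 0.0416160107 = 0.7074721819
Round to 4 dp: 0.7075

0.7075


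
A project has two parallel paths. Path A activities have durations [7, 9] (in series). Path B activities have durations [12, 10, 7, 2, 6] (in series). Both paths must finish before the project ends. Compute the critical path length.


Path A total = 7 + 9 = 16
Path B total = 12 + 10 + 7 + 2 + 6 = 37
Critical path = longest path = max(16, 37) = 37

37


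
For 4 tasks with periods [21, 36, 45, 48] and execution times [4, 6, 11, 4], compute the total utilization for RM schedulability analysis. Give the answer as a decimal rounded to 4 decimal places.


Compute individual utilizations (exact fractions):
  Task 1: C/T = 4/21 (approx. 0.1905)
  Task 2: C/T = 6/36 = 1/6 (approx. 0.1667)
  Task 3: C/T = 11/45 (approx. 0.2444)
  Task 4: C/T = 4/48 = 1/12 (approx. 0.0833)
Total utilization U = 4/21 + 1/6 + 11/45 + 1/12 = 863/1260
Rounded to 4 decimal places: U = 0.6849
RM (Liu & Layland) bound for 4 tasks = 0.756828; compare with U = 863/1260 (approx. 0.684921)
U <= bound, so schedulable by RM sufficient condition.

0.6849


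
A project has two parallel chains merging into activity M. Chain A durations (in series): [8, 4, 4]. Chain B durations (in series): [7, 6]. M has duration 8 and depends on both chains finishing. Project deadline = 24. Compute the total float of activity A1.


Forward pass: ES(A1) = sum of predecessors on chain A = 0
EF = ES + duration = 0 + 8 = 8
Backward pass: LF(M) = deadline = 24; LS(M) = 24 - 8 = 16
LF(A1) = LS(M) - sum(successors on chain A) = 16 - 8 = 8
LS = LF - duration = 8 - 8 = 0
Total float = LS - ES = 0 - 0 = 0

0


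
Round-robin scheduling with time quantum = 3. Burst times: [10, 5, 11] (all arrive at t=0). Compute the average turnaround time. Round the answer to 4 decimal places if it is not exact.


Time quantum = 3
Execution trace:
  J1 runs 3 units, time = 3
  J2 runs 3 units, time = 6
  J3 runs 3 units, time = 9
  J1 runs 3 units, time = 12
  J2 runs 2 units, time = 14
  J3 runs 3 units, time = 17
  J1 runs 3 units, time = 20
  J3 runs 3 units, time = 23
  J1 runs 1 units, time = 24
  J3 runs 2 units, time = 26
Finish times: [24, 14, 26]
Average turnaround = 64/3 = 21.3333

21.3333


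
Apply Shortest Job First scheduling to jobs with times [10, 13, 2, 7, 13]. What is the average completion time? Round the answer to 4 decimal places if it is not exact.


SJF order (ascending): [2, 7, 10, 13, 13]
Completion times:
  Job 1: burst=2, C=2
  Job 2: burst=7, C=9
  Job 3: burst=10, C=19
  Job 4: burst=13, C=32
  Job 5: burst=13, C=45
Average completion = 107/5 = 21.4

21.4


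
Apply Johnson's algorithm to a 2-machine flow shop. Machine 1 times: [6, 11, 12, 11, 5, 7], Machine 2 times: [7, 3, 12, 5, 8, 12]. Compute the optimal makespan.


Apply Johnson's rule:
  Group 1 (a <= b): [(5, 5, 8), (1, 6, 7), (6, 7, 12), (3, 12, 12)]
  Group 2 (a > b): [(4, 11, 5), (2, 11, 3)]
Optimal job order: [5, 1, 6, 3, 4, 2]
Schedule:
  Job 5: M1 done at 5, M2 done at 13
  Job 1: M1 done at 11, M2 done at 20
  Job 6: M1 done at 18, M2 done at 32
  Job 3: M1 done at 30, M2 done at 44
  Job 4: M1 done at 41, M2 done at 49
  Job 2: M1 done at 52, M2 done at 55
Makespan = 55

55


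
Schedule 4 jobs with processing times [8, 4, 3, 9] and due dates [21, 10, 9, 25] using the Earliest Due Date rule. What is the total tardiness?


Sort by due date (EDD order): [(3, 9), (4, 10), (8, 21), (9, 25)]
Compute completion times and tardiness:
  Job 1: p=3, d=9, C=3, tardiness=max(0,3-9)=0
  Job 2: p=4, d=10, C=7, tardiness=max(0,7-10)=0
  Job 3: p=8, d=21, C=15, tardiness=max(0,15-21)=0
  Job 4: p=9, d=25, C=24, tardiness=max(0,24-25)=0
Total tardiness = 0

0


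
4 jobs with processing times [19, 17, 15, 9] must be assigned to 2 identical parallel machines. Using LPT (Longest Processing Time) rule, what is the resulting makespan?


Sort jobs in decreasing order (LPT): [19, 17, 15, 9]
Assign each job to the least loaded machine:
  Machine 1: jobs [19, 9], load = 28
  Machine 2: jobs [17, 15], load = 32
Makespan = max load = 32

32


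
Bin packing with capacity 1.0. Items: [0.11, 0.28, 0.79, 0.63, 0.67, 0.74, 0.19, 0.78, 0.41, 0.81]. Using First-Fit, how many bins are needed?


Place items sequentially using First-Fit:
  Item 0.11 -> new Bin 1
  Item 0.28 -> Bin 1 (now 0.39)
  Item 0.79 -> new Bin 2
  Item 0.63 -> new Bin 3
  Item 0.67 -> new Bin 4
  Item 0.74 -> new Bin 5
  Item 0.19 -> Bin 1 (now 0.58)
  Item 0.78 -> new Bin 6
  Item 0.41 -> Bin 1 (now 0.99)
  Item 0.81 -> new Bin 7
Total bins used = 7

7


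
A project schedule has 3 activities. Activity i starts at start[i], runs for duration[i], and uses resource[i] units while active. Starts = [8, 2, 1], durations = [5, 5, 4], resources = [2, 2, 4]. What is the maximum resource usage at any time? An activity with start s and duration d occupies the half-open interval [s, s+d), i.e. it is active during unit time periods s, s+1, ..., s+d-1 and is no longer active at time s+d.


Each activity i is active on [start_i, start_i + duration_i).
Compute total resource usage per time slot:
  t=0: active resources = [], total = 0
  t=1: active resources = [4], total = 4
  t=2: active resources = [2, 4], total = 6
  t=3: active resources = [2, 4], total = 6
  t=4: active resources = [2, 4], total = 6
  t=5: active resources = [2], total = 2
  t=6: active resources = [2], total = 2
  t=7: active resources = [], total = 0
  t=8: active resources = [2], total = 2
  t=9: active resources = [2], total = 2
  t=10: active resources = [2], total = 2
  t=11: active resources = [2], total = 2
  t=12: active resources = [2], total = 2
Peak resource demand = 6

6


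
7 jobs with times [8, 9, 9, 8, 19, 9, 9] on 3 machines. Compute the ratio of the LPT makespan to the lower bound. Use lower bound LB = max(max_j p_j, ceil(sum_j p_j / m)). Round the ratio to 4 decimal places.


LPT order: [19, 9, 9, 9, 9, 8, 8]
Machine loads after assignment: [19, 26, 26]
LPT makespan = 26
Lower bound = max(max_job, ceil(total/3)) = max(19, 24) = 24
Ratio = 26 / 24 = 1.0833

1.0833


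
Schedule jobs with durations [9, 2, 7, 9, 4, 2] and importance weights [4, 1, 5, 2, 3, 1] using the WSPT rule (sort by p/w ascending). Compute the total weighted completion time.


Compute p/w ratios and sort ascending (WSPT): [(4, 3), (7, 5), (2, 1), (2, 1), (9, 4), (9, 2)]
Compute weighted completion times:
  Job (p=4,w=3): C=4, w*C=3*4=12
  Job (p=7,w=5): C=11, w*C=5*11=55
  Job (p=2,w=1): C=13, w*C=1*13=13
  Job (p=2,w=1): C=15, w*C=1*15=15
  Job (p=9,w=4): C=24, w*C=4*24=96
  Job (p=9,w=2): C=33, w*C=2*33=66
Total weighted completion time = 257

257


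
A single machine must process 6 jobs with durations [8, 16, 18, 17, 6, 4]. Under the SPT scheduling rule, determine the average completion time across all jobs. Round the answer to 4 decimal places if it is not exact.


Sort jobs by processing time (SPT order): [4, 6, 8, 16, 17, 18]
Compute completion times sequentially:
  Job 1: processing = 4, completes at 4
  Job 2: processing = 6, completes at 10
  Job 3: processing = 8, completes at 18
  Job 4: processing = 16, completes at 34
  Job 5: processing = 17, completes at 51
  Job 6: processing = 18, completes at 69
Sum of completion times = 186
Average completion time = 186/6 = 31.0

31.0


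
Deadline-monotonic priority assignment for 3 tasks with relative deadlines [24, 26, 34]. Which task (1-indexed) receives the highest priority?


Sort tasks by relative deadline (ascending):
  Task 1: deadline = 24
  Task 2: deadline = 26
  Task 3: deadline = 34
Priority order (highest first): [1, 2, 3]
Highest priority task = 1

1


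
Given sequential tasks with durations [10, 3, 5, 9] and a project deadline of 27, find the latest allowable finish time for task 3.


LF(activity 3) = deadline - sum of successor durations
Successors: activities 4 through 4 with durations [9]
Sum of successor durations = 9
LF = 27 - 9 = 18

18


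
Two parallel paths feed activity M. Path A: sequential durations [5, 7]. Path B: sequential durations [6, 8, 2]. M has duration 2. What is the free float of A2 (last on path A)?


ES(A2) = sum of predecessors on chain A = 5
EF(A2) = ES + duration = 5 + 7 = 12
Successor of A2 is M. ES(M) = max(sum(A), sum(B)) = max(12, 16) = 16
Free float = ES(successor) - EF(current) = 16 - 12 = 4

4


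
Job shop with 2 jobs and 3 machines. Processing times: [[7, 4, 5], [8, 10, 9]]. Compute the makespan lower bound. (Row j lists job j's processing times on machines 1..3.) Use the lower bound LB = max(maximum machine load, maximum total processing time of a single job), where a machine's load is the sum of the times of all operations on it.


Machine loads:
  Machine 1: 7 + 8 = 15
  Machine 2: 4 + 10 = 14
  Machine 3: 5 + 9 = 14
Max machine load = 15
Job totals:
  Job 1: 16
  Job 2: 27
Max job total = 27
Lower bound = max(15, 27) = 27

27


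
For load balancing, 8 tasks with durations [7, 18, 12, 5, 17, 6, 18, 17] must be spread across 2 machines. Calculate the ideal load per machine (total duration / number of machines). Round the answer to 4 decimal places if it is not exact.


Total processing time = 7 + 18 + 12 + 5 + 17 + 6 + 18 + 17 = 100
Number of machines = 2
Ideal balanced load = 100 / 2 = 50.0

50.0


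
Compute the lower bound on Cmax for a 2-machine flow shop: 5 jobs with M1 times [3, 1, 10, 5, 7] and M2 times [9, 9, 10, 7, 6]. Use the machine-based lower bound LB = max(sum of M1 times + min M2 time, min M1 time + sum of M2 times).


LB1 = sum(M1 times) + min(M2 times) = 26 + 6 = 32
LB2 = min(M1 times) + sum(M2 times) = 1 + 41 = 42
Lower bound = max(LB1, LB2) = max(32, 42) = 42

42


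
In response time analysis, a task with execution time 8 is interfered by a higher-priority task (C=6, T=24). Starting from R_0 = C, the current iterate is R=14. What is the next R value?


R_next = C + ceil(R_prev / T_hp) * C_hp
ceil(14 / 24) = ceil(0.5833) = 1
Interference = 1 * 6 = 6
R_next = 8 + 6 = 14
R_next = R_prev, so the iteration has converged (response time = 14).

14


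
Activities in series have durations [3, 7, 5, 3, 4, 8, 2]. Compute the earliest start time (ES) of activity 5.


Activity 5 starts after activities 1 through 4 complete.
Predecessor durations: [3, 7, 5, 3]
ES = 3 + 7 + 5 + 3 = 18

18


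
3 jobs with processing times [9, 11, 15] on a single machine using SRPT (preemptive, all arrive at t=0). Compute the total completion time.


Since all jobs arrive at t=0, SRPT equals SPT ordering.
SPT order: [9, 11, 15]
Completion times:
  Job 1: p=9, C=9
  Job 2: p=11, C=20
  Job 3: p=15, C=35
Total completion time = 9 + 20 + 35 = 64

64


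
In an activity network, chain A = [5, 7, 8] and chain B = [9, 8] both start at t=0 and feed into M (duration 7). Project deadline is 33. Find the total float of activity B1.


Forward pass: ES(B1) = sum of predecessors on chain B = 0
EF = ES + duration = 0 + 9 = 9
Backward pass: LF(M) = deadline = 33; LS(M) = 33 - 7 = 26
LF(B1) = LS(M) - sum(successors on chain B) = 26 - 8 = 18
LS = LF - duration = 18 - 9 = 9
Total float = LS - ES = 9 - 0 = 9

9
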